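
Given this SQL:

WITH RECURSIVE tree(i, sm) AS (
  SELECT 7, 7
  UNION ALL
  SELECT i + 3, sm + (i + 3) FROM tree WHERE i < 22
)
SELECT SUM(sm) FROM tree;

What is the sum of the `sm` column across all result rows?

252

Base: i=7, sm=7.
Iteration 1: 7 < 22 holds -> i = 7 + 3 = 10, sm = 7 + 10 = 17.
Iteration 2: 10 < 22 holds -> i = 10 + 3 = 13, sm = 17 + 13 = 30.
Iteration 3: 13 < 22 holds -> i = 13 + 3 = 16, sm = 30 + 16 = 46.
Iteration 4: 16 < 22 holds -> i = 16 + 3 = 19, sm = 46 + 19 = 65.
Iteration 5: 19 < 22 holds -> i = 19 + 3 = 22, sm = 65 + 22 = 87.
Iteration 6: 22 < 22 fails; recursion stops.
SUM(sm) = 7 + 17 + 30 + 46 + 65 + 87 = 252.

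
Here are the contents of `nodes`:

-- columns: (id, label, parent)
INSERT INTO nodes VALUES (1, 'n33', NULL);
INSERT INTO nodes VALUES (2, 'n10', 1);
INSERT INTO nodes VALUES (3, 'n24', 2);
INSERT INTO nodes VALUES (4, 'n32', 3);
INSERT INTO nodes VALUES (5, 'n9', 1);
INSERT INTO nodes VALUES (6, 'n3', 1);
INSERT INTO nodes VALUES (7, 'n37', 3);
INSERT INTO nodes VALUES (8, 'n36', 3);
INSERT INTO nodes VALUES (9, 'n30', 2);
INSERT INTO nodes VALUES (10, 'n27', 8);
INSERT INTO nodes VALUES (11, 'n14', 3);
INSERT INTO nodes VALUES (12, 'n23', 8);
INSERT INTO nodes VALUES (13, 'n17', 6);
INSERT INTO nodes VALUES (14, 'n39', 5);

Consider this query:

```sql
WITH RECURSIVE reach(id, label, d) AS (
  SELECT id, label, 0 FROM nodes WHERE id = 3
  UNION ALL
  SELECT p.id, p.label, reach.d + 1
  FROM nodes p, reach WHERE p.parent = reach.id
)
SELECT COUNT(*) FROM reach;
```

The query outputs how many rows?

7

Base: id=3 (n24) at d 0.
Iteration 1: rows with parent in {3} -> n32 (id 4, d 1), n37 (id 7, d 1), n36 (id 8, d 1), n14 (id 11, d 1).
Iteration 2: rows with parent in {4,7,8,11} -> n27 (id 10, d 2), n23 (id 12, d 2).
Iteration 3: no rows with parent in {10,12}; recursion stops.
Total rows emitted: 7.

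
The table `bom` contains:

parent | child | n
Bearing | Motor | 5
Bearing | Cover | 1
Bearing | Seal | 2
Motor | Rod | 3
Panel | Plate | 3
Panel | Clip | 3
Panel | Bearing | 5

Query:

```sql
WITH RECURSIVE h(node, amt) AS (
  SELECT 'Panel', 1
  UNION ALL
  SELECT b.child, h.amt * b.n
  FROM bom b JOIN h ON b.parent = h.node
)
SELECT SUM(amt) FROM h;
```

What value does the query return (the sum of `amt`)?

Base: (Panel, amt=1).
Iteration 1: components of {Panel} -> Bearing = 1*5 = 5, Clip = 1*3 = 3, Plate = 1*3 = 3.
Iteration 2: components of {Bearing,Clip,Plate} -> Cover = 5*1 = 5, Motor = 5*5 = 25, Seal = 5*2 = 10.
Iteration 3: components of {Cover,Motor,Seal} -> Rod = 25*3 = 75.
Iteration 4: no further components; recursion stops.
SUM(amt) = 1 + 3 + 3 + 5 + 25 + 10 + 5 + 75 = 127.

127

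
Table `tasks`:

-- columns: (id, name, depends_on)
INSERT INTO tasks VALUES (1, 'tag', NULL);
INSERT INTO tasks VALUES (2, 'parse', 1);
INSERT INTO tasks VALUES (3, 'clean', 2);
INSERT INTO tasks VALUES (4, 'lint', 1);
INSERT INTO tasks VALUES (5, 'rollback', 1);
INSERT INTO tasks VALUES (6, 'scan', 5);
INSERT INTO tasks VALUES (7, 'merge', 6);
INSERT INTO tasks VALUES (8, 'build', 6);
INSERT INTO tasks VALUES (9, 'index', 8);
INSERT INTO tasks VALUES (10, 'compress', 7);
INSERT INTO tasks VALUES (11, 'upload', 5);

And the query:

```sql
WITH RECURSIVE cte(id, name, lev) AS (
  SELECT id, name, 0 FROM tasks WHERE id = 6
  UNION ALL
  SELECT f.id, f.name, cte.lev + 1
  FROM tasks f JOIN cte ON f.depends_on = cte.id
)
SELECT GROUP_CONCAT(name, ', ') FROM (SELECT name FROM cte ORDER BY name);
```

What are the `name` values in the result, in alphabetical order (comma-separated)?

build, compress, index, merge, scan

Base: id=6 (scan) at lev 0.
Iteration 1: rows with depends_on in {6} -> merge (id 7, lev 1), build (id 8, lev 1).
Iteration 2: rows with depends_on in {7,8} -> index (id 9, lev 2), compress (id 10, lev 2).
Iteration 3: no rows with depends_on in {9,10}; recursion stops.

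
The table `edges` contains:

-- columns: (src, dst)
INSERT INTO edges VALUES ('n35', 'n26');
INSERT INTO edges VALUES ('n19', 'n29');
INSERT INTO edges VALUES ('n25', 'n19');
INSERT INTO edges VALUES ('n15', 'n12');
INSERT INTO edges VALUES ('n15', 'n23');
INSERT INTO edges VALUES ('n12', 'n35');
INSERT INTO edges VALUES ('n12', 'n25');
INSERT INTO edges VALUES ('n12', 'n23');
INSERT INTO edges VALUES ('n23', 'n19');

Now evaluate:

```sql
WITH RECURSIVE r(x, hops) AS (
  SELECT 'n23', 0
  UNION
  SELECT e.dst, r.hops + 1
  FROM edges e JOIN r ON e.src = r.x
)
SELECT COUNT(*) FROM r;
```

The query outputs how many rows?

3

Base: (n23, hops=0).
Iteration 1: edges from {n23} -> (n19, hops=1).
Iteration 2: edges from {n19} -> (n29, hops=2).
Iteration 3: no outgoing edges from {n29}; recursion stops.
Total rows emitted: 3.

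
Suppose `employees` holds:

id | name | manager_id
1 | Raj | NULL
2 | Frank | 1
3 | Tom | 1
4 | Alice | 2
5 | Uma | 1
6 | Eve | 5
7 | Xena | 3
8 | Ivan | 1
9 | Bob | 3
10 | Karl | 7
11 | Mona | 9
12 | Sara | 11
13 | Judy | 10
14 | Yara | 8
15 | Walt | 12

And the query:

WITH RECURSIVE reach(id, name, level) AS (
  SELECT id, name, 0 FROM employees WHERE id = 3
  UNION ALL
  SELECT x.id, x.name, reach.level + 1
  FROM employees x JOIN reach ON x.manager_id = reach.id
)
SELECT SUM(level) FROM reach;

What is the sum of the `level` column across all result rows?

Base: id=3 (Tom) at level 0.
Iteration 1: rows with manager_id in {3} -> Xena (id 7, level 1), Bob (id 9, level 1).
Iteration 2: rows with manager_id in {7,9} -> Karl (id 10, level 2), Mona (id 11, level 2).
Iteration 3: rows with manager_id in {10,11} -> Sara (id 12, level 3), Judy (id 13, level 3).
Iteration 4: rows with manager_id in {12,13} -> Walt (id 15, level 4).
Iteration 5: no rows with manager_id in {15}; recursion stops.
SUM(level) = 0 + 1 + 1 + 2 + 2 + 3 + 3 + 4 = 16.

16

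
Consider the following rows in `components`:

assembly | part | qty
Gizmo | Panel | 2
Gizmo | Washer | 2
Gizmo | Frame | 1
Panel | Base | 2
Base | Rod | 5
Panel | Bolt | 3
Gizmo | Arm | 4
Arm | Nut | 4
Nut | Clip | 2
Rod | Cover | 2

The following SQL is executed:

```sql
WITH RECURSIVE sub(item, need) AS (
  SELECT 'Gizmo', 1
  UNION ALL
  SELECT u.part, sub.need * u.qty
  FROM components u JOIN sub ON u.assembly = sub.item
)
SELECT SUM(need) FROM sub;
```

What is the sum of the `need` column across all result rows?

128

Base: (Gizmo, need=1).
Iteration 1: components of {Gizmo} -> Arm = 1*4 = 4, Frame = 1*1 = 1, Panel = 1*2 = 2, Washer = 1*2 = 2.
Iteration 2: components of {Arm,Frame,Panel,Washer} -> Base = 2*2 = 4, Bolt = 2*3 = 6, Nut = 4*4 = 16.
Iteration 3: components of {Base,Bolt,Nut} -> Clip = 16*2 = 32, Rod = 4*5 = 20.
Iteration 4: components of {Clip,Rod} -> Cover = 20*2 = 40.
Iteration 5: no further components; recursion stops.
SUM(need) = 1 + 2 + 2 + 1 + 4 + 4 + 6 + 16 + 20 + 32 + 40 = 128.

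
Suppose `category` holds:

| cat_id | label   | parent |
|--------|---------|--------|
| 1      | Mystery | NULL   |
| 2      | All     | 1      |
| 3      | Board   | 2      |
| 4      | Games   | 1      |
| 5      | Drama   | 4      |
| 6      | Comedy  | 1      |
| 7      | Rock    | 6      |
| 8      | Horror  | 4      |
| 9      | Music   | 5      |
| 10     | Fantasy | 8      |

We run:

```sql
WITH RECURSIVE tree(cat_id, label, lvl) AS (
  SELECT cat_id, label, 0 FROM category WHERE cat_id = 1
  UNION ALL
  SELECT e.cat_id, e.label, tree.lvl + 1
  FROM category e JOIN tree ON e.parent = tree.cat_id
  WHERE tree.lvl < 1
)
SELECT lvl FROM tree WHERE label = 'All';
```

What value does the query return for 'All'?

1

Base: cat_id=1 (Mystery) at lvl 0.
Iteration 1: rows with parent in {1} -> All (id 2, lvl 1), Games (id 4, lvl 1), Comedy (id 6, lvl 1).
Iteration 2: lvl < 1 fails for all current rows; recursion stops.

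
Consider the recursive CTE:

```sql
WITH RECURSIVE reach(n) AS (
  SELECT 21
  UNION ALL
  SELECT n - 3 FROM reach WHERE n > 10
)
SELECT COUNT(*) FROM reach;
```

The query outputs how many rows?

Base: n=21.
Iteration 1: 21 > 10 holds -> n = 21 - 3 = 18.
Iteration 2: 18 > 10 holds -> n = 18 - 3 = 15.
Iteration 3: 15 > 10 holds -> n = 15 - 3 = 12.
Iteration 4: 12 > 10 holds -> n = 12 - 3 = 9.
Iteration 5: 9 > 10 fails; recursion stops.
Total rows emitted: 5.

5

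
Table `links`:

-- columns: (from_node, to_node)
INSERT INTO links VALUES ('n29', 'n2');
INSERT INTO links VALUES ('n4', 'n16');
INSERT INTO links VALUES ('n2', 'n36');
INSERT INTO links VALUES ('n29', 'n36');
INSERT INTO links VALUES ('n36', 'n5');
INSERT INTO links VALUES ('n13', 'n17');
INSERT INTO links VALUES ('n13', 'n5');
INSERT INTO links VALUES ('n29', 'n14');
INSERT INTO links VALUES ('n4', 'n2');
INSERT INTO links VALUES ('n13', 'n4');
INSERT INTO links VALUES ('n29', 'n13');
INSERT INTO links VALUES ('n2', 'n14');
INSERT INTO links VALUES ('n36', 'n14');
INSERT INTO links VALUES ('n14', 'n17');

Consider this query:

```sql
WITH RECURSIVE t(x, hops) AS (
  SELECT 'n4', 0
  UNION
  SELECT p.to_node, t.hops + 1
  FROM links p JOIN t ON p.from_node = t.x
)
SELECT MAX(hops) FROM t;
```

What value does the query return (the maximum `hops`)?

Base: (n4, hops=0).
Iteration 1: edges from {n4} -> (n16, hops=1), (n2, hops=1).
Iteration 2: edges from {n16,n2} -> (n14, hops=2), (n36, hops=2).
Iteration 3: edges from {n14,n36} -> (n14, hops=3), (n17, hops=3), (n5, hops=3).
Iteration 4: edges from {n14,n17,n5} -> (n17, hops=4).
Iteration 5: no outgoing edges from {n17}; recursion stops.
hops values: 0, 1, 1, 2, 2, 3, 3, 3, 4; the maximum is 4.

4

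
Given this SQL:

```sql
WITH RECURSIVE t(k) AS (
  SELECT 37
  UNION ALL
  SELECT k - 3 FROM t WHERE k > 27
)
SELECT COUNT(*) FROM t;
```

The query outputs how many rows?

5

Base: k=37.
Iteration 1: 37 > 27 holds -> k = 37 - 3 = 34.
Iteration 2: 34 > 27 holds -> k = 34 - 3 = 31.
Iteration 3: 31 > 27 holds -> k = 31 - 3 = 28.
Iteration 4: 28 > 27 holds -> k = 28 - 3 = 25.
Iteration 5: 25 > 27 fails; recursion stops.
Total rows emitted: 5.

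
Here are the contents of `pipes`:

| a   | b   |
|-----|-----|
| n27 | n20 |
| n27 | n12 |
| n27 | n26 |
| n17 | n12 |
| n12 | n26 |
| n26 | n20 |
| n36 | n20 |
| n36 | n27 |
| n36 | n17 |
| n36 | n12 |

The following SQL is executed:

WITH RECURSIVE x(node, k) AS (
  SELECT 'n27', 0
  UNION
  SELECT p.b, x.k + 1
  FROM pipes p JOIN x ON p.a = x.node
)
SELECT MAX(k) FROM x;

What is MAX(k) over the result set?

3

Base: (n27, k=0).
Iteration 1: edges from {n27} -> (n12, k=1), (n20, k=1), (n26, k=1).
Iteration 2: edges from {n12,n20,n26} -> (n20, k=2), (n26, k=2).
Iteration 3: edges from {n20,n26} -> (n20, k=3).
Iteration 4: no outgoing edges from {n20}; recursion stops.
k values: 0, 1, 1, 1, 2, 2, 3; the maximum is 3.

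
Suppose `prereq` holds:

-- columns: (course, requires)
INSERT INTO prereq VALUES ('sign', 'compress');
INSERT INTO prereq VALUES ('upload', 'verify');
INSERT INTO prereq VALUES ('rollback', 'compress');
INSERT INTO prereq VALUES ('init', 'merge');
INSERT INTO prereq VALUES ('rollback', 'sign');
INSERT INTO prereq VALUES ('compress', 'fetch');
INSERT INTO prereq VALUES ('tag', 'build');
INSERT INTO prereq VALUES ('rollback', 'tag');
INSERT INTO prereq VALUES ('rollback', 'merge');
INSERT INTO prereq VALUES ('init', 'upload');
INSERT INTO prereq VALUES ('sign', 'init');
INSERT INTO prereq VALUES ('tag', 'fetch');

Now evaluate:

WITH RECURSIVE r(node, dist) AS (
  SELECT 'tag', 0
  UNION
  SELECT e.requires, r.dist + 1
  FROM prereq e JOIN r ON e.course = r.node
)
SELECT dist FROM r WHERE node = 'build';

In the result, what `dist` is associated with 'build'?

1

Base: (tag, dist=0).
Iteration 1: edges from {tag} -> (build, dist=1), (fetch, dist=1).
Iteration 2: no outgoing edges from {build,fetch}; recursion stops.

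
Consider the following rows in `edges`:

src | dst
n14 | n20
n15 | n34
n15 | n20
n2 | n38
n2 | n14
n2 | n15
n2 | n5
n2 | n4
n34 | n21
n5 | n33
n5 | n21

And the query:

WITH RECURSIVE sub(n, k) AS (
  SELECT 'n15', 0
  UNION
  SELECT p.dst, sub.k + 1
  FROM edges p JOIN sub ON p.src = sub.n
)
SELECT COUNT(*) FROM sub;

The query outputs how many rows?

4

Base: (n15, k=0).
Iteration 1: edges from {n15} -> (n20, k=1), (n34, k=1).
Iteration 2: edges from {n20,n34} -> (n21, k=2).
Iteration 3: no outgoing edges from {n21}; recursion stops.
Total rows emitted: 4.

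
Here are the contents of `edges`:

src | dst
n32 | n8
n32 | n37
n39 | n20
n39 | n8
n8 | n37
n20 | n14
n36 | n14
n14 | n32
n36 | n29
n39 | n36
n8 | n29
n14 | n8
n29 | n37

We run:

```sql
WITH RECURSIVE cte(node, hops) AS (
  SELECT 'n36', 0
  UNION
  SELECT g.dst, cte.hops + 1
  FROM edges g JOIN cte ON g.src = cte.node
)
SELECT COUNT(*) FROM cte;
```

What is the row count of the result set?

12

Base: (n36, hops=0).
Iteration 1: edges from {n36} -> (n14, hops=1), (n29, hops=1).
Iteration 2: edges from {n14,n29} -> (n32, hops=2), (n37, hops=2), (n8, hops=2).
Iteration 3: edges from {n32,n37,n8} -> (n29, hops=3), (n37, hops=3), (n8, hops=3). [UNION drops 1 duplicate row(s)]
Iteration 4: edges from {n29,n37,n8} -> (n29, hops=4), (n37, hops=4). [UNION drops 1 duplicate row(s)]
Iteration 5: edges from {n29,n37} -> (n37, hops=5).
Iteration 6: no outgoing edges from {n37}; recursion stops.
Total rows emitted: 12.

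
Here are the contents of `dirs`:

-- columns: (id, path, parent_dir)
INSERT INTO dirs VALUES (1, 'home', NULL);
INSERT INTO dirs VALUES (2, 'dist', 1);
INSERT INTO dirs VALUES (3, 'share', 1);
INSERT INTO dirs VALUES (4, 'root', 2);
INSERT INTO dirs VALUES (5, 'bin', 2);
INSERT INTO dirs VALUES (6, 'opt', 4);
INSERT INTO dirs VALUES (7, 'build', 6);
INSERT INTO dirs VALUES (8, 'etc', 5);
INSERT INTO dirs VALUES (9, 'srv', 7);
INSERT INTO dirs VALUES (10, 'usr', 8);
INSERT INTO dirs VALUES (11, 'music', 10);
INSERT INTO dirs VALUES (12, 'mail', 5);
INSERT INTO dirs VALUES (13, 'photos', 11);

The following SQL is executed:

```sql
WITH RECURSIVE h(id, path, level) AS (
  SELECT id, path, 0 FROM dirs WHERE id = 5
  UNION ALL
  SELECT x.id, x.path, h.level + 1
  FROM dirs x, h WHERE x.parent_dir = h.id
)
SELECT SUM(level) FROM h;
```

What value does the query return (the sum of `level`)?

11

Base: id=5 (bin) at level 0.
Iteration 1: rows with parent_dir in {5} -> etc (id 8, level 1), mail (id 12, level 1).
Iteration 2: rows with parent_dir in {8,12} -> usr (id 10, level 2).
Iteration 3: rows with parent_dir in {10} -> music (id 11, level 3).
Iteration 4: rows with parent_dir in {11} -> photos (id 13, level 4).
Iteration 5: no rows with parent_dir in {13}; recursion stops.
SUM(level) = 0 + 1 + 1 + 2 + 3 + 4 = 11.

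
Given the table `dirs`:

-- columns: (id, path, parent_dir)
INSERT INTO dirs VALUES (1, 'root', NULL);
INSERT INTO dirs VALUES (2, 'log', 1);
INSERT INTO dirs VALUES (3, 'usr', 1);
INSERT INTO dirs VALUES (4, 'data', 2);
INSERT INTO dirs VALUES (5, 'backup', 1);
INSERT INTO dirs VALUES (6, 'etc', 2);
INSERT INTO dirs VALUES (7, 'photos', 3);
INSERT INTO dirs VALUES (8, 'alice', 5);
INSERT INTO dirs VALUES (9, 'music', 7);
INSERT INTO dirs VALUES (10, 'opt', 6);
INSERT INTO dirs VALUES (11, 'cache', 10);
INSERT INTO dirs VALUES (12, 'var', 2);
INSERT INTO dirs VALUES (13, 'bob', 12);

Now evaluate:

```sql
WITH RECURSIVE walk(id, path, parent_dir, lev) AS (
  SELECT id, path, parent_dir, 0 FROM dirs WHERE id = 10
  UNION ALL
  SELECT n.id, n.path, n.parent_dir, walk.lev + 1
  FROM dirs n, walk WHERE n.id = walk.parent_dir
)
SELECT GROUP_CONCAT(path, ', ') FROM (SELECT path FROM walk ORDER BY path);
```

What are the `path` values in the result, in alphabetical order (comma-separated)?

Base: id=10 (opt), parent_dir=6, lev 0.
Iteration 1: join on id=6 -> etc (id 6, parent_dir=2, lev 1).
Iteration 2: join on id=2 -> log (id 2, parent_dir=1, lev 2).
Iteration 3: join on id=1 -> root (id 1, parent_dir=NULL, lev 3).
Iteration 4: parent_dir is NULL; no match; recursion stops.

etc, log, opt, root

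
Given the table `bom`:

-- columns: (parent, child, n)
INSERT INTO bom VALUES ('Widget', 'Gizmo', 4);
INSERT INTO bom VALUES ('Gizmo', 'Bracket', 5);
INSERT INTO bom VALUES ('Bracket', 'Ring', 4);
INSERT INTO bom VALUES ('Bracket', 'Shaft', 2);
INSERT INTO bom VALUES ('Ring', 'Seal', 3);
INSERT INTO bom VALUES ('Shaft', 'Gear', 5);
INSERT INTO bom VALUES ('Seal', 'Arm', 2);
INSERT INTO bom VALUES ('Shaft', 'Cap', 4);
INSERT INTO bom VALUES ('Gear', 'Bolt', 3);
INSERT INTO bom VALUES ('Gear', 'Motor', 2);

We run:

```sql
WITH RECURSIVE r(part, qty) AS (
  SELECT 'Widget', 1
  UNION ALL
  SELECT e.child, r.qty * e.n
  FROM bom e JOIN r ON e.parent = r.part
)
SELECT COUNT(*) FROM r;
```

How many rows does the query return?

11

Base: (Widget, qty=1).
Iteration 1: components of {Widget} -> Gizmo = 1*4 = 4.
Iteration 2: components of {Gizmo} -> Bracket = 4*5 = 20.
Iteration 3: components of {Bracket} -> Ring = 20*4 = 80, Shaft = 20*2 = 40.
Iteration 4: components of {Ring,Shaft} -> Cap = 40*4 = 160, Gear = 40*5 = 200, Seal = 80*3 = 240.
Iteration 5: components of {Cap,Gear,Seal} -> Arm = 240*2 = 480, Bolt = 200*3 = 600, Motor = 200*2 = 400.
Iteration 6: no further components; recursion stops.
Total rows emitted: 11.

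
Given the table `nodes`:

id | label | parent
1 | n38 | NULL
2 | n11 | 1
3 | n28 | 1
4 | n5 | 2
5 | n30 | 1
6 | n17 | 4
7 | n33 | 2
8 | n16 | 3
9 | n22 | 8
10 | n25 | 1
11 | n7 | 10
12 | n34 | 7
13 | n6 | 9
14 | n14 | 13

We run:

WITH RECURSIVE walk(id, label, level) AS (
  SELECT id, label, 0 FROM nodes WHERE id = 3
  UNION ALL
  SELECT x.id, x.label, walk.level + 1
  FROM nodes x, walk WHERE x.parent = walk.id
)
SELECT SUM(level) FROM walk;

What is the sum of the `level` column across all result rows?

10

Base: id=3 (n28) at level 0.
Iteration 1: rows with parent in {3} -> n16 (id 8, level 1).
Iteration 2: rows with parent in {8} -> n22 (id 9, level 2).
Iteration 3: rows with parent in {9} -> n6 (id 13, level 3).
Iteration 4: rows with parent in {13} -> n14 (id 14, level 4).
Iteration 5: no rows with parent in {14}; recursion stops.
SUM(level) = 0 + 1 + 2 + 3 + 4 = 10.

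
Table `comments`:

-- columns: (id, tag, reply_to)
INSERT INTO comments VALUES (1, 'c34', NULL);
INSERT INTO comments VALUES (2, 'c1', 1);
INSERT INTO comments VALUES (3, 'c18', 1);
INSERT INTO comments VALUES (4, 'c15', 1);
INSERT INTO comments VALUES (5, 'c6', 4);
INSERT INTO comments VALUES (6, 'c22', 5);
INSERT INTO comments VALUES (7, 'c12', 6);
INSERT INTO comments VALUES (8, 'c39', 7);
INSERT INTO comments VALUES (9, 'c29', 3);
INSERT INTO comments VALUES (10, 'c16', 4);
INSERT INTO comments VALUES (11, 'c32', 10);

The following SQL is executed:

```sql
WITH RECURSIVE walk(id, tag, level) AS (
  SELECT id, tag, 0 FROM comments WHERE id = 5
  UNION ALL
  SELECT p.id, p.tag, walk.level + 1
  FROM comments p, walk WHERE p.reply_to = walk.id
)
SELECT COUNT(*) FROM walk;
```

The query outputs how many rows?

Base: id=5 (c6) at level 0.
Iteration 1: rows with reply_to in {5} -> c22 (id 6, level 1).
Iteration 2: rows with reply_to in {6} -> c12 (id 7, level 2).
Iteration 3: rows with reply_to in {7} -> c39 (id 8, level 3).
Iteration 4: no rows with reply_to in {8}; recursion stops.
Total rows emitted: 4.

4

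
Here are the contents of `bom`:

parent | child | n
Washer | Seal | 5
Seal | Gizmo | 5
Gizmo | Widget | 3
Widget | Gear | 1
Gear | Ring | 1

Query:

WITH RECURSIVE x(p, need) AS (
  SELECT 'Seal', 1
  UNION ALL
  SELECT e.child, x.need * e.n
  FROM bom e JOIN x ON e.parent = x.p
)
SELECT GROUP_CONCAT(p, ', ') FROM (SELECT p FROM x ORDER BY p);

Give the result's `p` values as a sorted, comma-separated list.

Base: (Seal, need=1).
Iteration 1: components of {Seal} -> Gizmo = 1*5 = 5.
Iteration 2: components of {Gizmo} -> Widget = 5*3 = 15.
Iteration 3: components of {Widget} -> Gear = 15*1 = 15.
Iteration 4: components of {Gear} -> Ring = 15*1 = 15.
Iteration 5: no further components; recursion stops.

Gear, Gizmo, Ring, Seal, Widget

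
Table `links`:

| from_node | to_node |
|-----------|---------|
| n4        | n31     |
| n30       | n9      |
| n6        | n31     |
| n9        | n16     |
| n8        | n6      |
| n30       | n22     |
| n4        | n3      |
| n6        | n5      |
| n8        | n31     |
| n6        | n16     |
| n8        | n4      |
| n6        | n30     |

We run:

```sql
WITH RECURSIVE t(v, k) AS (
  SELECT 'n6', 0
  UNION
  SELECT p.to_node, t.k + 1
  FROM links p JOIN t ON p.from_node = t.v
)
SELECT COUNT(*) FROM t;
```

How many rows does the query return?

8

Base: (n6, k=0).
Iteration 1: edges from {n6} -> (n16, k=1), (n30, k=1), (n31, k=1), (n5, k=1).
Iteration 2: edges from {n16,n30,n31,n5} -> (n22, k=2), (n9, k=2).
Iteration 3: edges from {n22,n9} -> (n16, k=3).
Iteration 4: no outgoing edges from {n16}; recursion stops.
Total rows emitted: 8.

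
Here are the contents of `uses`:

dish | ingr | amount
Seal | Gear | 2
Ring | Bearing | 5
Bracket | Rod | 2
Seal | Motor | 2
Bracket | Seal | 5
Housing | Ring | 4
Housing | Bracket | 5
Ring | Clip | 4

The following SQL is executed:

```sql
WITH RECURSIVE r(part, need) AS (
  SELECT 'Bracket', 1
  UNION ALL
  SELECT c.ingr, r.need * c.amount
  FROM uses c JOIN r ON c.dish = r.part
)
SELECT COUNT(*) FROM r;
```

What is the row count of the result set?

Base: (Bracket, need=1).
Iteration 1: components of {Bracket} -> Rod = 1*2 = 2, Seal = 1*5 = 5.
Iteration 2: components of {Rod,Seal} -> Gear = 5*2 = 10, Motor = 5*2 = 10.
Iteration 3: no further components; recursion stops.
Total rows emitted: 5.

5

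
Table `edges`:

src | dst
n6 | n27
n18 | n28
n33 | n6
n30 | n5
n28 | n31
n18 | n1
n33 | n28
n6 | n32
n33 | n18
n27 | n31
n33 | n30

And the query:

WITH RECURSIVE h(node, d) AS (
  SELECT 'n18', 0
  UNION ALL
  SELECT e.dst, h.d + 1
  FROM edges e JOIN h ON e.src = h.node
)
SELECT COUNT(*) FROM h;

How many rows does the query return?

4

Base: (n18, d=0).
Iteration 1: edges from {n18} -> (n1, d=1), (n28, d=1).
Iteration 2: edges from {n1,n28} -> (n31, d=2).
Iteration 3: no outgoing edges from {n31}; recursion stops.
Total rows emitted: 4.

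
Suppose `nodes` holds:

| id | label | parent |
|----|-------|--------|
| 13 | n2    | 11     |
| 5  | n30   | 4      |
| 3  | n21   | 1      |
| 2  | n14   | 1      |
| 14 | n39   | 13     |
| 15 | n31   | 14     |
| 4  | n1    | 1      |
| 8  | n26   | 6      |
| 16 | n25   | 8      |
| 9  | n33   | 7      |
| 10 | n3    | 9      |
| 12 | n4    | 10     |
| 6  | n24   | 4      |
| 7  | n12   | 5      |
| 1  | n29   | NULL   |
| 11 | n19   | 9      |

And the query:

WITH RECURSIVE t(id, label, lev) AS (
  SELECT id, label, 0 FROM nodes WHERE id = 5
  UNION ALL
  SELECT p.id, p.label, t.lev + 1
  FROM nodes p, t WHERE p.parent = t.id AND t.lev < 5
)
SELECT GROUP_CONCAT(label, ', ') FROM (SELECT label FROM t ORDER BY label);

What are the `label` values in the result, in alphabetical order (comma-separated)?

Base: id=5 (n30) at lev 0.
Iteration 1: rows with parent in {5} -> n12 (id 7, lev 1).
Iteration 2: rows with parent in {7} -> n33 (id 9, lev 2).
Iteration 3: rows with parent in {9} -> n3 (id 10, lev 3), n19 (id 11, lev 3).
Iteration 4: rows with parent in {10,11} -> n4 (id 12, lev 4), n2 (id 13, lev 4).
Iteration 5: rows with parent in {12,13} -> n39 (id 14, lev 5).
Iteration 6: lev < 5 fails for all current rows; recursion stops.

n12, n19, n2, n3, n30, n33, n39, n4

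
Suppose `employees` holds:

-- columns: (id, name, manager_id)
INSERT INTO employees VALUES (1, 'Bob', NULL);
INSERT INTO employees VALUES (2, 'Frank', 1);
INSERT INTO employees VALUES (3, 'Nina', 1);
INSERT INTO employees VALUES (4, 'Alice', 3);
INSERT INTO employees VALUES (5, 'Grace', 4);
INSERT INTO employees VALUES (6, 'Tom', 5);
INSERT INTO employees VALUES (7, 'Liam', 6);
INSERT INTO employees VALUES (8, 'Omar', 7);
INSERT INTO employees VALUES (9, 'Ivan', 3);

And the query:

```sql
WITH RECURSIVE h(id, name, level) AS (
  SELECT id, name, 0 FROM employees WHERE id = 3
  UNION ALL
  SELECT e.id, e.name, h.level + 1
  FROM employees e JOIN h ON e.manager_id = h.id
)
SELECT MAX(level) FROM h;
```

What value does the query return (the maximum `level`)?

5

Base: id=3 (Nina) at level 0.
Iteration 1: rows with manager_id in {3} -> Alice (id 4, level 1), Ivan (id 9, level 1).
Iteration 2: rows with manager_id in {4,9} -> Grace (id 5, level 2).
Iteration 3: rows with manager_id in {5} -> Tom (id 6, level 3).
Iteration 4: rows with manager_id in {6} -> Liam (id 7, level 4).
Iteration 5: rows with manager_id in {7} -> Omar (id 8, level 5).
Iteration 6: no rows with manager_id in {8}; recursion stops.
level values: 0, 1, 1, 2, 3, 4, 5; the maximum is 5.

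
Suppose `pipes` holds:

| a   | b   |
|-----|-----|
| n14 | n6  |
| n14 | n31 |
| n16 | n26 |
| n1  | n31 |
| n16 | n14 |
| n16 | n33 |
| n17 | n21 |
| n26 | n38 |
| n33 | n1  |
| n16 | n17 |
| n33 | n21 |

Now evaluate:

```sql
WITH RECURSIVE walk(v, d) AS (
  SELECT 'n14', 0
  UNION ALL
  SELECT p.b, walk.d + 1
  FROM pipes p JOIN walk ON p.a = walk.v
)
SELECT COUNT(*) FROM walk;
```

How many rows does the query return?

3

Base: (n14, d=0).
Iteration 1: edges from {n14} -> (n31, d=1), (n6, d=1).
Iteration 2: no outgoing edges from {n31,n6}; recursion stops.
Total rows emitted: 3.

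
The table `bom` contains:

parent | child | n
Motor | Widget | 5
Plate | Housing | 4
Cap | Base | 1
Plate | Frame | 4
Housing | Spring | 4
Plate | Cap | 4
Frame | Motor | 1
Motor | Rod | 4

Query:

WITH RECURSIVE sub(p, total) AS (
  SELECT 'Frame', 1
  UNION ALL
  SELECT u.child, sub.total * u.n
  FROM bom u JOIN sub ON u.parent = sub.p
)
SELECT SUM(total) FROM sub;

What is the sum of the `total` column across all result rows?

11

Base: (Frame, total=1).
Iteration 1: components of {Frame} -> Motor = 1*1 = 1.
Iteration 2: components of {Motor} -> Rod = 1*4 = 4, Widget = 1*5 = 5.
Iteration 3: no further components; recursion stops.
SUM(total) = 1 + 1 + 4 + 5 = 11.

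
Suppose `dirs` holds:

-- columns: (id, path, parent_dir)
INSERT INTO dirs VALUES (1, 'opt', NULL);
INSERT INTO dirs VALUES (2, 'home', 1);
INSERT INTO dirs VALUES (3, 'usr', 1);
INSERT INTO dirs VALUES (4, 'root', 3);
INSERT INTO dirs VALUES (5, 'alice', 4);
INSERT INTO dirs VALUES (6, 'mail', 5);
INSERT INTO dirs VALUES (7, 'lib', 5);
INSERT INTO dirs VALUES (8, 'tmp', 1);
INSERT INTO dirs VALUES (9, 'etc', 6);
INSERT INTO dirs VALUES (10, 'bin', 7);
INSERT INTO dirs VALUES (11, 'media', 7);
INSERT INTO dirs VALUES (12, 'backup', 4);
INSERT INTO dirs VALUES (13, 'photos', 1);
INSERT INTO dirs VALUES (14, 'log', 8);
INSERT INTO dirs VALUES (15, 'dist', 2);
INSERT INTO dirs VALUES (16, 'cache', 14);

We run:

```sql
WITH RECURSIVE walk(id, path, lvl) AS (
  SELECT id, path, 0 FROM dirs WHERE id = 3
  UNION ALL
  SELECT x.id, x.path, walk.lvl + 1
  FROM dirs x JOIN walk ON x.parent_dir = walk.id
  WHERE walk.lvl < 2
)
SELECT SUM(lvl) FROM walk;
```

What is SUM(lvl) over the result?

5

Base: id=3 (usr) at lvl 0.
Iteration 1: rows with parent_dir in {3} -> root (id 4, lvl 1).
Iteration 2: rows with parent_dir in {4} -> alice (id 5, lvl 2), backup (id 12, lvl 2).
Iteration 3: lvl < 2 fails for all current rows; recursion stops.
SUM(lvl) = 0 + 1 + 2 + 2 = 5.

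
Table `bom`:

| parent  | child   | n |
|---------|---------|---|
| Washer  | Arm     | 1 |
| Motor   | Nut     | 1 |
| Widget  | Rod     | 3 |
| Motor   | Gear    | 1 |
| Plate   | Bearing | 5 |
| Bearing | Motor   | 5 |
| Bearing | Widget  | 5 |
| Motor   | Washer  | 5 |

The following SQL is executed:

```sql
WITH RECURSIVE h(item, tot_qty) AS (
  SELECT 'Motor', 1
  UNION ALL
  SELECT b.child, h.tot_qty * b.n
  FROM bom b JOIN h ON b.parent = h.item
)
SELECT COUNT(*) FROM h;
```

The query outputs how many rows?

Base: (Motor, tot_qty=1).
Iteration 1: components of {Motor} -> Gear = 1*1 = 1, Nut = 1*1 = 1, Washer = 1*5 = 5.
Iteration 2: components of {Gear,Nut,Washer} -> Arm = 5*1 = 5.
Iteration 3: no further components; recursion stops.
Total rows emitted: 5.

5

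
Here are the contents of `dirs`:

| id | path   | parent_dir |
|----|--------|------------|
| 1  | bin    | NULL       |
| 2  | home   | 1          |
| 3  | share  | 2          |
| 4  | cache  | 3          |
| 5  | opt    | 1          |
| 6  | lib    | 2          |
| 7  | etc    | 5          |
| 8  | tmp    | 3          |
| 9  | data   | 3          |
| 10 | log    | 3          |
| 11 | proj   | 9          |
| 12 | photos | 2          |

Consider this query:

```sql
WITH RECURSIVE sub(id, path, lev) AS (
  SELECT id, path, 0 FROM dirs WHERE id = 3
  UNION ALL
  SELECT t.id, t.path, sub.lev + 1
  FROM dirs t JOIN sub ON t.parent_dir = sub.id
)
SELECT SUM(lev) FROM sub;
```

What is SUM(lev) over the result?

6

Base: id=3 (share) at lev 0.
Iteration 1: rows with parent_dir in {3} -> cache (id 4, lev 1), tmp (id 8, lev 1), data (id 9, lev 1), log (id 10, lev 1).
Iteration 2: rows with parent_dir in {4,8,9,10} -> proj (id 11, lev 2).
Iteration 3: no rows with parent_dir in {11}; recursion stops.
SUM(lev) = 0 + 1 + 1 + 1 + 1 + 2 = 6.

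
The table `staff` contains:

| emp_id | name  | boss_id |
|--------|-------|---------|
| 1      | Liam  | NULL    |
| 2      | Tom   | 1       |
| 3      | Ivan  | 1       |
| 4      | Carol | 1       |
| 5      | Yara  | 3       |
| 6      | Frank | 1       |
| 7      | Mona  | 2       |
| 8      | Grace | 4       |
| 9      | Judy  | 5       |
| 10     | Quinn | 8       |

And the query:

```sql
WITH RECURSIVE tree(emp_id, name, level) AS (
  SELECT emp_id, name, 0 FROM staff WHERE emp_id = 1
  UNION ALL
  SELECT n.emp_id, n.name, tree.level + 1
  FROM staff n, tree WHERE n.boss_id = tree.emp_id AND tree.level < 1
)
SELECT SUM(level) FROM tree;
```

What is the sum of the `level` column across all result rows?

Base: emp_id=1 (Liam) at level 0.
Iteration 1: rows with boss_id in {1} -> Tom (id 2, level 1), Ivan (id 3, level 1), Carol (id 4, level 1), Frank (id 6, level 1).
Iteration 2: level < 1 fails for all current rows; recursion stops.
SUM(level) = 0 + 1 + 1 + 1 + 1 = 4.

4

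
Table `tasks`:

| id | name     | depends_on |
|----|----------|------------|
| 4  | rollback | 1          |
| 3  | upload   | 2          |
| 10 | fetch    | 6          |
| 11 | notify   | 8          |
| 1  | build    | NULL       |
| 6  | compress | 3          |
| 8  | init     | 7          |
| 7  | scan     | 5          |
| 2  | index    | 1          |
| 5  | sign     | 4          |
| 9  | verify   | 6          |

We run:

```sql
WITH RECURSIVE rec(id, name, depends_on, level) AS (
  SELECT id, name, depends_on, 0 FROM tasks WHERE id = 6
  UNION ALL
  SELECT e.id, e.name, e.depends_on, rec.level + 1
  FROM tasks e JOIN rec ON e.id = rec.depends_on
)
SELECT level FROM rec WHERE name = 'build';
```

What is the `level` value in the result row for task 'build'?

3

Base: id=6 (compress), depends_on=3, level 0.
Iteration 1: join on id=3 -> upload (id 3, depends_on=2, level 1).
Iteration 2: join on id=2 -> index (id 2, depends_on=1, level 2).
Iteration 3: join on id=1 -> build (id 1, depends_on=NULL, level 3).
Iteration 4: depends_on is NULL; no match; recursion stops.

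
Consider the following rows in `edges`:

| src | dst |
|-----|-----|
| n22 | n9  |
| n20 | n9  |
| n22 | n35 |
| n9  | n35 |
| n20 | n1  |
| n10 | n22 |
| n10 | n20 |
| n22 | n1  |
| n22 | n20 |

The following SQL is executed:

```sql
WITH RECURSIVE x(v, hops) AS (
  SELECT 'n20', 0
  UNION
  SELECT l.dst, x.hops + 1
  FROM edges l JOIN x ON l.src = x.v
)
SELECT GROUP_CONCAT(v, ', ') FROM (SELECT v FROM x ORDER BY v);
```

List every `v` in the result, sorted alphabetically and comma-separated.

Base: (n20, hops=0).
Iteration 1: edges from {n20} -> (n1, hops=1), (n9, hops=1).
Iteration 2: edges from {n1,n9} -> (n35, hops=2).
Iteration 3: no outgoing edges from {n35}; recursion stops.

n1, n20, n35, n9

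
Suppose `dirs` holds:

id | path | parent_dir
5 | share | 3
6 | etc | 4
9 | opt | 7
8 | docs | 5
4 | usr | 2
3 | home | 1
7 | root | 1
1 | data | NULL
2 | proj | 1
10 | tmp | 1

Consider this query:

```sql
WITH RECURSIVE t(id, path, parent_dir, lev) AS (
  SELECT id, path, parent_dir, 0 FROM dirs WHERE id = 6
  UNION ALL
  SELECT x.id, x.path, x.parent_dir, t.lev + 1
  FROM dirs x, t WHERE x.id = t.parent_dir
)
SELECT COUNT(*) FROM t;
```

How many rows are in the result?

Base: id=6 (etc), parent_dir=4, lev 0.
Iteration 1: join on id=4 -> usr (id 4, parent_dir=2, lev 1).
Iteration 2: join on id=2 -> proj (id 2, parent_dir=1, lev 2).
Iteration 3: join on id=1 -> data (id 1, parent_dir=NULL, lev 3).
Iteration 4: parent_dir is NULL; no match; recursion stops.
Total rows emitted: 4.

4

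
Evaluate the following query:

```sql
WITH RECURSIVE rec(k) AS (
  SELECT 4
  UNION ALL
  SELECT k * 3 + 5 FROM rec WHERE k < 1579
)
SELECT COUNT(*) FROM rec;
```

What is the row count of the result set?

7

Base: k=4.
Iteration 1: 4 < 1579 holds -> k = 4 * 3 + 5 = 17.
Iteration 2: 17 < 1579 holds -> k = 17 * 3 + 5 = 56.
Iteration 3: 56 < 1579 holds -> k = 56 * 3 + 5 = 173.
Iteration 4: 173 < 1579 holds -> k = 173 * 3 + 5 = 524.
Iteration 5: 524 < 1579 holds -> k = 524 * 3 + 5 = 1577.
Iteration 6: 1577 < 1579 holds -> k = 1577 * 3 + 5 = 4736.
Iteration 7: 4736 < 1579 fails; recursion stops.
Total rows emitted: 7.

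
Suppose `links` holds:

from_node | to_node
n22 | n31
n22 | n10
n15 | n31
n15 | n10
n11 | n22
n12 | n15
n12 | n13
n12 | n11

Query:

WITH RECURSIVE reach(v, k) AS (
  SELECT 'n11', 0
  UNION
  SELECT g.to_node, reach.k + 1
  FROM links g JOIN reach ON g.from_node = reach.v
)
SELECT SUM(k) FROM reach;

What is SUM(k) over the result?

Base: (n11, k=0).
Iteration 1: edges from {n11} -> (n22, k=1).
Iteration 2: edges from {n22} -> (n10, k=2), (n31, k=2).
Iteration 3: no outgoing edges from {n10,n31}; recursion stops.
SUM(k) = 0 + 1 + 2 + 2 = 5.

5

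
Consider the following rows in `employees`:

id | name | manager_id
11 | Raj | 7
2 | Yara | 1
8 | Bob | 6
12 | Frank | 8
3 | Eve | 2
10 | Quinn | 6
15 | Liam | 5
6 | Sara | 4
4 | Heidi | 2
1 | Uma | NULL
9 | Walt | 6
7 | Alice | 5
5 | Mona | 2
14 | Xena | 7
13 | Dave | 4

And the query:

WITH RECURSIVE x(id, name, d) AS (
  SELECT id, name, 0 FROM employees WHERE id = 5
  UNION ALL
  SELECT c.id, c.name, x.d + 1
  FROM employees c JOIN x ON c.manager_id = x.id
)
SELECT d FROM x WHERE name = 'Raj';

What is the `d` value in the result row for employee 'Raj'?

Base: id=5 (Mona) at d 0.
Iteration 1: rows with manager_id in {5} -> Alice (id 7, d 1), Liam (id 15, d 1).
Iteration 2: rows with manager_id in {7,15} -> Raj (id 11, d 2), Xena (id 14, d 2).
Iteration 3: no rows with manager_id in {11,14}; recursion stops.

2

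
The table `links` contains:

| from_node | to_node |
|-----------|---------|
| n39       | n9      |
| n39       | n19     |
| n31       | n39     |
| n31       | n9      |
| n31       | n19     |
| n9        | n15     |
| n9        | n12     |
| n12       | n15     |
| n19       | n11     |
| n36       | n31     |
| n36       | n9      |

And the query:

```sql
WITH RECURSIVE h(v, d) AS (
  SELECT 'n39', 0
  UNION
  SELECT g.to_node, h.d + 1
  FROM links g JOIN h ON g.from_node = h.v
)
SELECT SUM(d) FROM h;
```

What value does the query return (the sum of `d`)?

11

Base: (n39, d=0).
Iteration 1: edges from {n39} -> (n19, d=1), (n9, d=1).
Iteration 2: edges from {n19,n9} -> (n11, d=2), (n12, d=2), (n15, d=2).
Iteration 3: edges from {n11,n12,n15} -> (n15, d=3).
Iteration 4: no outgoing edges from {n15}; recursion stops.
SUM(d) = 0 + 1 + 1 + 2 + 2 + 2 + 3 = 11.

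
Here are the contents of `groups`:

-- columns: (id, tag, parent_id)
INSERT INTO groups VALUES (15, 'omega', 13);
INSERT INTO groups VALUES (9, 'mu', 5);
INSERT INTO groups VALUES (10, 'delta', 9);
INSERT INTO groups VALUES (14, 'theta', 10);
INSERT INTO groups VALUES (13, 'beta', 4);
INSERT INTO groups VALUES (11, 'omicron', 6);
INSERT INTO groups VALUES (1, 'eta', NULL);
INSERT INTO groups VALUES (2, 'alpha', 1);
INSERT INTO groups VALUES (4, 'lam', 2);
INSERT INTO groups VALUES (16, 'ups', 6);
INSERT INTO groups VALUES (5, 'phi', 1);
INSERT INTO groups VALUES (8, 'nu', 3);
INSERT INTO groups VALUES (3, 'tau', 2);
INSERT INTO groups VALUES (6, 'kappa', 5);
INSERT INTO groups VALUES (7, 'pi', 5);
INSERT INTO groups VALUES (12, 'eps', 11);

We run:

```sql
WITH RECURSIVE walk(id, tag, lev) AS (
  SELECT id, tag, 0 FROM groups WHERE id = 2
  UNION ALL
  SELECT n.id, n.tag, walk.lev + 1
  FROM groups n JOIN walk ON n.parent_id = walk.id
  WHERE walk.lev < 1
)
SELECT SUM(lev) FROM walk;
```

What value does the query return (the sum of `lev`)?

Base: id=2 (alpha) at lev 0.
Iteration 1: rows with parent_id in {2} -> tau (id 3, lev 1), lam (id 4, lev 1).
Iteration 2: lev < 1 fails for all current rows; recursion stops.
SUM(lev) = 0 + 1 + 1 = 2.

2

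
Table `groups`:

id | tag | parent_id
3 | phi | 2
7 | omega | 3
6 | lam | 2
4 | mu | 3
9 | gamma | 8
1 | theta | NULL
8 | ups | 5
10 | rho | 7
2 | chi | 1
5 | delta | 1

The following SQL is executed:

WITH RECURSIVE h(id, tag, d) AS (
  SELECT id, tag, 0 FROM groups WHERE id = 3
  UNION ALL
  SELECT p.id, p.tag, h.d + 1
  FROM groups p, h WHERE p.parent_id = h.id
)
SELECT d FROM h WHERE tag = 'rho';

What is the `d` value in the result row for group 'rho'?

Base: id=3 (phi) at d 0.
Iteration 1: rows with parent_id in {3} -> mu (id 4, d 1), omega (id 7, d 1).
Iteration 2: rows with parent_id in {4,7} -> rho (id 10, d 2).
Iteration 3: no rows with parent_id in {10}; recursion stops.

2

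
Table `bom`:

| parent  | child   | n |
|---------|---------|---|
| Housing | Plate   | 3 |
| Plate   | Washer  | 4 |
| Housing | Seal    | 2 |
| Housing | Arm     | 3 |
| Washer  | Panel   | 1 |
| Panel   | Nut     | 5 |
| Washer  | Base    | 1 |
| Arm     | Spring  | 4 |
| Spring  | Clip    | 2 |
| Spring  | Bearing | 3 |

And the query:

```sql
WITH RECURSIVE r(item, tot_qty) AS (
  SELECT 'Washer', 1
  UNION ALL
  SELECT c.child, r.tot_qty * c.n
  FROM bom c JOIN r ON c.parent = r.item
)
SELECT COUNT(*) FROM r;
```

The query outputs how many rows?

4

Base: (Washer, tot_qty=1).
Iteration 1: components of {Washer} -> Base = 1*1 = 1, Panel = 1*1 = 1.
Iteration 2: components of {Base,Panel} -> Nut = 1*5 = 5.
Iteration 3: no further components; recursion stops.
Total rows emitted: 4.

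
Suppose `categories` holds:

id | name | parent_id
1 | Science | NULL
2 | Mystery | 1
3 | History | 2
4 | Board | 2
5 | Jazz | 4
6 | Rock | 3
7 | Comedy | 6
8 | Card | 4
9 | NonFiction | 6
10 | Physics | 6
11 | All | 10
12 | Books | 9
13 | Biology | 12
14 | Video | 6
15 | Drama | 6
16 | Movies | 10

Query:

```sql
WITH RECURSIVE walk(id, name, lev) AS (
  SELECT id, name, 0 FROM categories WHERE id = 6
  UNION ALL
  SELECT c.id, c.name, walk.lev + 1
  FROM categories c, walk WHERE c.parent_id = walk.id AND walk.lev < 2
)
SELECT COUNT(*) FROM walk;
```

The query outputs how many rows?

9

Base: id=6 (Rock) at lev 0.
Iteration 1: rows with parent_id in {6} -> Comedy (id 7, lev 1), NonFiction (id 9, lev 1), Physics (id 10, lev 1), Video (id 14, lev 1), Drama (id 15, lev 1).
Iteration 2: rows with parent_id in {7,9,10,14,15} -> All (id 11, lev 2), Books (id 12, lev 2), Movies (id 16, lev 2).
Iteration 3: lev < 2 fails for all current rows; recursion stops.
Total rows emitted: 9.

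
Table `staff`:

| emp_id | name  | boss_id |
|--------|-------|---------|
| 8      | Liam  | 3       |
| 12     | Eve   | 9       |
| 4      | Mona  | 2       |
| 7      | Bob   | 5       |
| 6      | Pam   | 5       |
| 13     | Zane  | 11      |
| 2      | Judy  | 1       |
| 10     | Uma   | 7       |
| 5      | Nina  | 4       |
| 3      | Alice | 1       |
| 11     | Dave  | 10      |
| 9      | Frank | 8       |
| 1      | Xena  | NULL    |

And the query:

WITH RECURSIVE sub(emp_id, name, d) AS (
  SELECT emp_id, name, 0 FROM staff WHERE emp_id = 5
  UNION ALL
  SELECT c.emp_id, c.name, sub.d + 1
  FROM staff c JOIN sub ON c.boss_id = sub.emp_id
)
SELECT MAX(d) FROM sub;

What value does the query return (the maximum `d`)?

4

Base: emp_id=5 (Nina) at d 0.
Iteration 1: rows with boss_id in {5} -> Pam (id 6, d 1), Bob (id 7, d 1).
Iteration 2: rows with boss_id in {6,7} -> Uma (id 10, d 2).
Iteration 3: rows with boss_id in {10} -> Dave (id 11, d 3).
Iteration 4: rows with boss_id in {11} -> Zane (id 13, d 4).
Iteration 5: no rows with boss_id in {13}; recursion stops.
d values: 0, 1, 1, 2, 3, 4; the maximum is 4.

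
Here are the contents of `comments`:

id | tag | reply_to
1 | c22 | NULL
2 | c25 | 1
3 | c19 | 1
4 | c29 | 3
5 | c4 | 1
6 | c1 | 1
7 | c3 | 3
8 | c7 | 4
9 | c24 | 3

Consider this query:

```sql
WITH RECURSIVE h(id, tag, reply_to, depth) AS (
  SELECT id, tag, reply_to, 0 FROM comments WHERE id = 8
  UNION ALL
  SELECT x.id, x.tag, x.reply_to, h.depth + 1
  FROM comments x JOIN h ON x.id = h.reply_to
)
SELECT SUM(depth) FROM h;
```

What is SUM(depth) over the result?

Base: id=8 (c7), reply_to=4, depth 0.
Iteration 1: join on id=4 -> c29 (id 4, reply_to=3, depth 1).
Iteration 2: join on id=3 -> c19 (id 3, reply_to=1, depth 2).
Iteration 3: join on id=1 -> c22 (id 1, reply_to=NULL, depth 3).
Iteration 4: reply_to is NULL; no match; recursion stops.
SUM(depth) = 0 + 1 + 2 + 3 = 6.

6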